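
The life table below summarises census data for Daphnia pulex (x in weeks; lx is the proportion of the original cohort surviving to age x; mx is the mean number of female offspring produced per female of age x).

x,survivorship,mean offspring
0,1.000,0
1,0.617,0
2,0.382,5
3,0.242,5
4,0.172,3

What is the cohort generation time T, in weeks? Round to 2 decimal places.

2.62

lx·mx: 0, 0, 1.91, 1.21, 0.516 → R0 = 3.636
x·lx·mx: 0, 0, 3.82, 3.63, 2.064 → Σ = 9.514
T = 9.514 / 3.636 = 2.616612… → 2.62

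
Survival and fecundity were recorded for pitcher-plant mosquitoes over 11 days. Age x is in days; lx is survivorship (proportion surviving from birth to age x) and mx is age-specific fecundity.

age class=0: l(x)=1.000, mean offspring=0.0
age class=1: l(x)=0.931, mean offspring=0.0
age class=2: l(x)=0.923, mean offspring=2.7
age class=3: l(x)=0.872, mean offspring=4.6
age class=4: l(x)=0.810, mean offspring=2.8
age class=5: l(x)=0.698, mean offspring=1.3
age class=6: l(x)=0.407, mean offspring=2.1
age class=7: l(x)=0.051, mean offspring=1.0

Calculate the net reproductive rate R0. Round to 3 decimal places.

10.584

lx·mx by age: 0, 0, 2.4921, 4.0112, 2.268, 0.9074, 0.8547, 0.051
R0 = Σ lx·mx = 10.5844 → 10.584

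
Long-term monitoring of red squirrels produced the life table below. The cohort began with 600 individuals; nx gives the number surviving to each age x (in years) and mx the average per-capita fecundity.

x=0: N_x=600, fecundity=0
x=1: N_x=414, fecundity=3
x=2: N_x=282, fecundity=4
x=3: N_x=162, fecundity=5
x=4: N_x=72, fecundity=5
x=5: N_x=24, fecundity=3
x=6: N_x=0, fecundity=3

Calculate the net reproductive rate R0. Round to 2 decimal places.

lx = nx/n0 = nx/600: 1, 0.69, 0.47, 0.27, 0.12, 0.04, 0
lx·mx by age: 0, 2.07, 1.88, 1.35, 0.6, 0.12, 0
R0 = Σ lx·mx = 6.02 → 6.02

6.02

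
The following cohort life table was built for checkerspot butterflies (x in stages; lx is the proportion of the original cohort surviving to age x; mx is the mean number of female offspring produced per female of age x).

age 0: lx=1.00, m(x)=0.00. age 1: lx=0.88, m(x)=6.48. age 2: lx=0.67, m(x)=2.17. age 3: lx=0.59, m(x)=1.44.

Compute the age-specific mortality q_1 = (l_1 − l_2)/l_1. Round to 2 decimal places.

q_1 = (l_1 − l_2) / l_1 = (0.88 − 0.67) / 0.88
     = 0.21 / 0.88 = 0.238636… → 0.24

0.24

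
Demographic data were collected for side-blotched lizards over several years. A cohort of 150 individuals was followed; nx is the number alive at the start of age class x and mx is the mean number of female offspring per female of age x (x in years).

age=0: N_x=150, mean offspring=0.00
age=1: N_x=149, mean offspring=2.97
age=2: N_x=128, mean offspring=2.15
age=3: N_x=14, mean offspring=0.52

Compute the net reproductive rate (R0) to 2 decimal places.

4.83

lx = nx/n0 = nx/150: 1, 0.99333…, 0.85333…, 0.09333…
lx·mx by age: 0, 2.9502…, 1.834667…, 0.048533…
R0 = Σ lx·mx = 4.8334… → 4.83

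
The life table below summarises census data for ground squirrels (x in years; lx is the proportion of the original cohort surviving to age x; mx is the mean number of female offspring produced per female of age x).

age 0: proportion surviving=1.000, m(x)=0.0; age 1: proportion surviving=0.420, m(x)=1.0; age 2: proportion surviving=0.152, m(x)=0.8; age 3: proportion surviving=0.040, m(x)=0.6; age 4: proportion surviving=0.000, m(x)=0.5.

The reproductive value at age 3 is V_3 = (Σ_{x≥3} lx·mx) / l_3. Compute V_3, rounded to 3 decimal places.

lx·mx for x ≥ 3: 0.024, 0 → sum = 0.024
V_3 = 0.024 / l_3 = 0.024 / 0.04 = 0.6 → 0.600

0.600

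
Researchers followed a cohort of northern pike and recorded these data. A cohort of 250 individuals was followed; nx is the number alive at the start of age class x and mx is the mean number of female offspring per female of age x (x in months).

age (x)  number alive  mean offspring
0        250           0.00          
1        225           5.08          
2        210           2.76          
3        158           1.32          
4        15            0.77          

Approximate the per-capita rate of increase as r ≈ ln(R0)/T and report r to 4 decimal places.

1.3393

lx = nx/n0 = nx/250: 1, 0.9, 0.84, 0.632, 0.06
R0 = Σ lx·mx = 0 + 4.572 + 2.3184 + 0.83424 + 0.0462 = 7.77084
Σ x·lx·mx = 11.89632; T = 11.89632/7.77084 = 1.53089…
r ≈ ln(R0)/T = ln(7.77084)/1.53089… = 1.339335… → 1.3393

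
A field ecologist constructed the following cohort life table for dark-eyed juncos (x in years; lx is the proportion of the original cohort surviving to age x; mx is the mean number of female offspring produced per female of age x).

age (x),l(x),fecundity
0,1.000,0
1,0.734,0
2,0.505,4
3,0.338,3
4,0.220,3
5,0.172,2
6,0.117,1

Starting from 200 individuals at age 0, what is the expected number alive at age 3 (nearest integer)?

68

Expected survivors = N0 · l_3 = 200 × 0.338 = 67.6 → 68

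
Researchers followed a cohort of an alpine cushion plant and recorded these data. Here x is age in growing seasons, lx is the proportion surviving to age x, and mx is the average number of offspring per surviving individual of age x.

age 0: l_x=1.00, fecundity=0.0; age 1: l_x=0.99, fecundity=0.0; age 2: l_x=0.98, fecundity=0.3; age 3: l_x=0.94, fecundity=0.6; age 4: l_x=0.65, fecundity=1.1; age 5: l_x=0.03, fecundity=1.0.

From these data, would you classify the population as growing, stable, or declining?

growing

R0 = Σ lx·mx = 0 + 0 + 0.294 + 0.564 + 0.715 + 0.03 = 1.603
R0 > 1, so the population is growing.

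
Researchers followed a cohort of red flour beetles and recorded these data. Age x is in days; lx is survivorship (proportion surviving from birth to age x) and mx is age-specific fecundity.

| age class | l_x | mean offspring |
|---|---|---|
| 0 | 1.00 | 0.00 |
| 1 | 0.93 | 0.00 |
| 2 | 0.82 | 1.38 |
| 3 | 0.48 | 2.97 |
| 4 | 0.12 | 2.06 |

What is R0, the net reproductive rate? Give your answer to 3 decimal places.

lx·mx by age: 0, 0, 1.1316, 1.4256, 0.2472
R0 = Σ lx·mx = 2.8044 → 2.804

2.804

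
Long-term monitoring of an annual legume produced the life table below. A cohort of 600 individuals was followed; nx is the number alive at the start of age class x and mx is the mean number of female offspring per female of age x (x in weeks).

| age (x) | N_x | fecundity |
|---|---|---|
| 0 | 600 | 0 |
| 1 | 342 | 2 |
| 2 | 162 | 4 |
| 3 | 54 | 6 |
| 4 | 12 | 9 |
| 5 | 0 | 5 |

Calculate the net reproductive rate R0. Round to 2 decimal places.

2.94

lx = nx/n0 = nx/600: 1, 0.57, 0.27, 0.09, 0.02, 0
lx·mx by age: 0, 1.14, 1.08, 0.54, 0.18, 0
R0 = Σ lx·mx = 2.94 → 2.94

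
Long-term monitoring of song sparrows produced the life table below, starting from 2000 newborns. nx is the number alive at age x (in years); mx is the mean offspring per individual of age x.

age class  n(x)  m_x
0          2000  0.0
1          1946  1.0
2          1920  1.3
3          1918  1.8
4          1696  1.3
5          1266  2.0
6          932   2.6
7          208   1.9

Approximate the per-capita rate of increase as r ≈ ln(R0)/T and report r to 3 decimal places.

0.563

lx = nx/n0 = nx/2000: 1, 0.973, 0.96, 0.959, 0.848, 0.633, 0.466, 0.104
R0 = Σ lx·mx = 0 + 0.973 + 1.248 + 1.7262 + 1.1024 + 1.266 + 1.2116 + 0.1976 = 7.7248
Σ x·lx·mx = 28.04; T = 28.04/7.7248 = 3.62987…
r ≈ ln(R0)/T = ln(7.7248)/3.62987… = 0.56323… → 0.563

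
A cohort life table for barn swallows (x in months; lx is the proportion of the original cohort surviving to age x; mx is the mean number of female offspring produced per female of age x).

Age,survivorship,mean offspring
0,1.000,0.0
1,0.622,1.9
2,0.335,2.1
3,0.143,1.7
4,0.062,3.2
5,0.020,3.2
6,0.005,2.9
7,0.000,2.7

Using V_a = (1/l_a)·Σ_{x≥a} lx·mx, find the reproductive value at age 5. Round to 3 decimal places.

lx·mx for x ≥ 5: 0.064, 0.0145, 0 → sum = 0.0785
V_5 = 0.0785 / l_5 = 0.0785 / 0.02 = 3.925 → 3.925

3.925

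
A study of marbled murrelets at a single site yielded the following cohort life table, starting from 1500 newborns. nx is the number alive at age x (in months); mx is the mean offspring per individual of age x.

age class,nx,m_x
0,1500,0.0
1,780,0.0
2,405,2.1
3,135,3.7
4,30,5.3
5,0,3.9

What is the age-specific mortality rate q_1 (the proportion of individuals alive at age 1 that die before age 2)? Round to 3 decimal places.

lx = nx/n0 = nx/1500: 1, 0.52, 0.27, 0.09, 0.02, 0
q_1 = (l_1 − l_2) / l_1 = (0.52 − 0.27) / 0.52
     = 0.25 / 0.52 = 0.480769… → 0.481

0.481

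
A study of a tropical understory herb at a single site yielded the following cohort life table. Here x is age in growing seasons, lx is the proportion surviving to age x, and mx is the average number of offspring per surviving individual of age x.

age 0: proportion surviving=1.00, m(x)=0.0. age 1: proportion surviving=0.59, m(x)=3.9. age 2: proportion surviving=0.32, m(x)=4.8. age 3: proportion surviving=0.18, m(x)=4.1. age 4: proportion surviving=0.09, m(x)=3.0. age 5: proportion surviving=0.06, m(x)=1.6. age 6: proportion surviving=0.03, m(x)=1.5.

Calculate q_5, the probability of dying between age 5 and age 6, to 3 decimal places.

q_5 = (l_5 − l_6) / l_5 = (0.06 − 0.03) / 0.06
     = 0.03 / 0.06 = 0.5 → 0.500

0.500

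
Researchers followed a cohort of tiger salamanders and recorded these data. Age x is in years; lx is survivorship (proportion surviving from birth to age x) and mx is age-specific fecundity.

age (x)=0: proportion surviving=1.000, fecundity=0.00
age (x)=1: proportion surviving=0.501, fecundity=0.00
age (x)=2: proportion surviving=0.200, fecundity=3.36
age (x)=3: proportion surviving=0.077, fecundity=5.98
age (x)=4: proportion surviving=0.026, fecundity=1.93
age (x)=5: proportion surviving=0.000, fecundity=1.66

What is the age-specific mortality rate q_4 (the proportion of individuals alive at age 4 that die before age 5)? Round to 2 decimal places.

1.00

q_4 = (l_4 − l_5) / l_4 = (0.026 − 0) / 0.026
     = 0.026 / 0.026 = 1 → 1.00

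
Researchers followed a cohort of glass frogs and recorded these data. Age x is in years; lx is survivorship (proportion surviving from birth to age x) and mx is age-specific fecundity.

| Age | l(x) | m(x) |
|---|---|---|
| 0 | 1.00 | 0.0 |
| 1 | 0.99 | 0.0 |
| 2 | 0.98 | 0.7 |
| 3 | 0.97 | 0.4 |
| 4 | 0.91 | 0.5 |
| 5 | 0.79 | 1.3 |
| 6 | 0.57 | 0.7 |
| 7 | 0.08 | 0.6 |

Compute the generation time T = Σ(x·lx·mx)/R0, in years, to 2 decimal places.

4.07

lx·mx: 0, 0, 0.686, 0.388, 0.455, 1.027, 0.399, 0.048 → R0 = 3.003
x·lx·mx: 0, 0, 1.372, 1.164, 1.82, 5.135, 2.394, 0.336 → Σ = 12.221
T = 12.221 / 3.003 = 4.069597… → 4.07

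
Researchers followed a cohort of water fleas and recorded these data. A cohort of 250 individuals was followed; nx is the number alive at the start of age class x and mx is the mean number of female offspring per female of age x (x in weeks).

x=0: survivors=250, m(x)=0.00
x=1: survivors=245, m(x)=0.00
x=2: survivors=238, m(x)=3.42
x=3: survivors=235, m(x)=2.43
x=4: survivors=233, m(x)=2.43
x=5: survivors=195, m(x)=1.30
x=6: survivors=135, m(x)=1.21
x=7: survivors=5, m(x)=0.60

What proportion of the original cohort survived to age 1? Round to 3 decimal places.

l_1 = n_1/n_0 = 245/250 = 0.98 → 0.980

0.980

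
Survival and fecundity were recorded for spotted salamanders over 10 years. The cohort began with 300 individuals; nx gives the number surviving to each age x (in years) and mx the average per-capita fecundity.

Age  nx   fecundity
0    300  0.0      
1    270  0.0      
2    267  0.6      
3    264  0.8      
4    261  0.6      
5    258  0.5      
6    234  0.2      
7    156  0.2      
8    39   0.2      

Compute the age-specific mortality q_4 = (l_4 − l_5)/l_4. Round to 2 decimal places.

lx = nx/n0 = nx/300: 1, 0.9, 0.89, 0.88, 0.87, 0.86, 0.78, 0.52, 0.13
q_4 = (l_4 − l_5) / l_4 = (0.87 − 0.86) / 0.87
     = 0.01 / 0.87 = 0.011494… → 0.01

0.01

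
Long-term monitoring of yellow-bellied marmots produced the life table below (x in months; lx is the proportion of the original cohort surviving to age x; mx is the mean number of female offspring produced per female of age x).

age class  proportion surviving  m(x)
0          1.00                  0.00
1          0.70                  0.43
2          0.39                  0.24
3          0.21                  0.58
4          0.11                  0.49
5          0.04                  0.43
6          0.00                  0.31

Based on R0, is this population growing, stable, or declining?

R0 = Σ lx·mx = 0 + 0.301 + 0.0936 + 0.1218 + 0.0539 + 0.0172 + 0 = 0.5875
R0 < 1, so the population is declining.

declining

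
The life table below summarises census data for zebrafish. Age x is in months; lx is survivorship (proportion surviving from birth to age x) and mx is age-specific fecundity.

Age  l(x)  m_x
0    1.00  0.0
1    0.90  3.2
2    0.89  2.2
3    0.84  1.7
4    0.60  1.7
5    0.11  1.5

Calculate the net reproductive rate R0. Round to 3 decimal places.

lx·mx by age: 0, 2.88, 1.958, 1.428, 1.02, 0.165
R0 = Σ lx·mx = 7.451 → 7.451

7.451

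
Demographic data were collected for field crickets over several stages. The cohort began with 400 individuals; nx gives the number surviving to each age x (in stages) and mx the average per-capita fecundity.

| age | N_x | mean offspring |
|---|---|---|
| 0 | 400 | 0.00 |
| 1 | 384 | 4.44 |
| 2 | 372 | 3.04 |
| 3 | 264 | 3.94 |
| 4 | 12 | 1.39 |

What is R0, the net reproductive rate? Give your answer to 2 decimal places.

lx = nx/n0 = nx/400: 1, 0.96, 0.93, 0.66, 0.03
lx·mx by age: 0, 4.2624, 2.8272, 2.6004, 0.0417
R0 = Σ lx·mx = 9.7317 → 9.73

9.73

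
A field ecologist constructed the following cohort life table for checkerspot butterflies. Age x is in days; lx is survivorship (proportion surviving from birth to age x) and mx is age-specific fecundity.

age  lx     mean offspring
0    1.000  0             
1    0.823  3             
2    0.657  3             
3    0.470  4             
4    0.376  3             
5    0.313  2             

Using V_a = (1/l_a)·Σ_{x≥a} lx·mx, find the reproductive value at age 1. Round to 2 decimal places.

9.81

lx·mx for x ≥ 1: 2.469, 1.971, 1.88, 1.128, 0.626 → sum = 8.074
V_1 = 8.074 / l_1 = 8.074 / 0.823 = 9.81045… → 9.81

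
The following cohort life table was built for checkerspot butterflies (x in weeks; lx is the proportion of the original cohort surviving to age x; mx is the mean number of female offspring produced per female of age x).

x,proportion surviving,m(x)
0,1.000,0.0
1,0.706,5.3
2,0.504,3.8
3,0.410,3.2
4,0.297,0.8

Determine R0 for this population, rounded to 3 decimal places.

7.207

lx·mx by age: 0, 3.7418, 1.9152, 1.312, 0.2376
R0 = Σ lx·mx = 7.2066 → 7.207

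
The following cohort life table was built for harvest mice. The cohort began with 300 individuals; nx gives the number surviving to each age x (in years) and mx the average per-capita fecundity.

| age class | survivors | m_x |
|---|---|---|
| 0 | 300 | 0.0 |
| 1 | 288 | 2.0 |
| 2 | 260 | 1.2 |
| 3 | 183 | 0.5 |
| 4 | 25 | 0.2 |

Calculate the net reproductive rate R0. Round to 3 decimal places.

3.282

lx = nx/n0 = nx/300: 1, 0.96, 0.86667…, 0.61, 0.08333…
lx·mx by age: 0, 1.92, 1.04…, 0.305, 0.016667…
R0 = Σ lx·mx = 3.281667… → 3.282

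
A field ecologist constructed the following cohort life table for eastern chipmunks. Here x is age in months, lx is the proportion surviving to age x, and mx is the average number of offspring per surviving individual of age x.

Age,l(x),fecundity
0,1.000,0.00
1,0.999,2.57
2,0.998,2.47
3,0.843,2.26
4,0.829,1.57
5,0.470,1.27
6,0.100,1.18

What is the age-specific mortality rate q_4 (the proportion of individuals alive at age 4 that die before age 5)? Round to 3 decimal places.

q_4 = (l_4 − l_5) / l_4 = (0.829 − 0.47) / 0.829
     = 0.359 / 0.829 = 0.433052… → 0.433

0.433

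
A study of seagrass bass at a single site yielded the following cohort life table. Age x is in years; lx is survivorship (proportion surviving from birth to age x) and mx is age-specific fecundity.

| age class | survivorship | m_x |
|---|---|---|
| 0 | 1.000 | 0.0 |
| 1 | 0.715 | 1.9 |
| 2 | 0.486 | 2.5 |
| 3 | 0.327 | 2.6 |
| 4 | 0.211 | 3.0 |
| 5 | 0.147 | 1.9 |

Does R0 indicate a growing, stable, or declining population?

growing

R0 = Σ lx·mx = 0 + 1.3585 + 1.215 + 0.8502 + 0.633 + 0.2793 = 4.336
R0 > 1, so the population is growing.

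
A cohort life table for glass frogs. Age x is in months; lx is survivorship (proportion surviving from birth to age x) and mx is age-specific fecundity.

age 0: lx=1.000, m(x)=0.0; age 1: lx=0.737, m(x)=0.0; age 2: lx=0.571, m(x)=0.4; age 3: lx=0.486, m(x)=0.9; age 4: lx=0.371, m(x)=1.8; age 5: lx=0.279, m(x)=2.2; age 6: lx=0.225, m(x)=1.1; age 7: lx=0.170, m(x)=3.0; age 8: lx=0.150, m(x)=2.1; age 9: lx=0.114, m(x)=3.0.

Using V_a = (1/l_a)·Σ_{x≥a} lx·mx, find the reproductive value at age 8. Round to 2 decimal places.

lx·mx for x ≥ 8: 0.315, 0.342 → sum = 0.657
V_8 = 0.657 / l_8 = 0.657 / 0.15 = 4.38 → 4.38

4.38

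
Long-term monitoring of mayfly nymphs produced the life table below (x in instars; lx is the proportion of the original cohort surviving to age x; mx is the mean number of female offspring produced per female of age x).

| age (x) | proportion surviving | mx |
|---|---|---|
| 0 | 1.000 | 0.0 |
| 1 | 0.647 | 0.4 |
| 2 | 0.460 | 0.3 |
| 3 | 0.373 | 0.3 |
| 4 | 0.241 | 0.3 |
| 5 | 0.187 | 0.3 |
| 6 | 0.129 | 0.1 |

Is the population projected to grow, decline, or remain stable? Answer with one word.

R0 = Σ lx·mx = 0 + 0.2588 + 0.138 + 0.1119 + 0.0723 + 0.0561 + 0.0129 = 0.65
R0 < 1, so the population is declining.

declining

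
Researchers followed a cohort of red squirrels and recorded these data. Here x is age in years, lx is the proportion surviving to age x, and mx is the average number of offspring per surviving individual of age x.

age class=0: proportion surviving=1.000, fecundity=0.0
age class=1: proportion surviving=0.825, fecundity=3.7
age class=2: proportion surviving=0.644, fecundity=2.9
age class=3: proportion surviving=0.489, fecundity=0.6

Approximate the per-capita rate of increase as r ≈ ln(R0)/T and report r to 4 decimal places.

R0 = Σ lx·mx = 0 + 3.0525 + 1.8676 + 0.2934 = 5.2135
Σ x·lx·mx = 7.6679; T = 7.6679/5.2135 = 1.47078…
r ≈ ln(R0)/T = ln(5.2135)/1.47078… = 1.122706… → 1.1227

1.1227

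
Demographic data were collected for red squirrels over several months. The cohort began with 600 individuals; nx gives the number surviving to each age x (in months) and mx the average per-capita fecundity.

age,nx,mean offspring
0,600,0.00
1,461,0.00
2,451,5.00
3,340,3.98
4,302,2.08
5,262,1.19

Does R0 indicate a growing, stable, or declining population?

lx = nx/n0 = nx/600: 1, 0.76833…, 0.75167…, 0.56667…, 0.50333…, 0.43667…
R0 = Σ lx·mx = 0 + 0 + 3.758333… + 2.255333… + 1.046933… + 0.519633… = 7.580233…
R0 > 1, so the population is growing.

growing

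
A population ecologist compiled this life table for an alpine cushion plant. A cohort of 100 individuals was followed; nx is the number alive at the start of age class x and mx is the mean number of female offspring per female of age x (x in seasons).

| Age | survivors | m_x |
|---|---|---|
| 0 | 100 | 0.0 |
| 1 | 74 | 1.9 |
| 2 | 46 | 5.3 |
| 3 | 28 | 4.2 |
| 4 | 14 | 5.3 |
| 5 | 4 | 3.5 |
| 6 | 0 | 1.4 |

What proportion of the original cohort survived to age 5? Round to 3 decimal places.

0.040

l_5 = n_5/n_0 = 4/100 = 0.04 → 0.040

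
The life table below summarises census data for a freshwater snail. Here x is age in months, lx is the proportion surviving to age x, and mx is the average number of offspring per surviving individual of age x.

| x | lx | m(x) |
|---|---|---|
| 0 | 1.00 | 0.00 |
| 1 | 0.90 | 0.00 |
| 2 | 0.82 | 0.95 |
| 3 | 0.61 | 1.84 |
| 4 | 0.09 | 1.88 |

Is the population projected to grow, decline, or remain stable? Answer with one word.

growing

R0 = Σ lx·mx = 0 + 0 + 0.779 + 1.1224 + 0.1692 = 2.0706
R0 > 1, so the population is growing.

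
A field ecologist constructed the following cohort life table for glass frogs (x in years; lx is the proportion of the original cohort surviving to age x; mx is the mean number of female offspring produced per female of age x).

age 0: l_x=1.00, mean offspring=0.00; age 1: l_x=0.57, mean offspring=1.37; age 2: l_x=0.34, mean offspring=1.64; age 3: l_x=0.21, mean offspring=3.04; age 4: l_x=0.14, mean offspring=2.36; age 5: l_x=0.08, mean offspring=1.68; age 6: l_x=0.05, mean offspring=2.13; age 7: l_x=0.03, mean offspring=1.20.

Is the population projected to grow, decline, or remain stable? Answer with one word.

growing

R0 = Σ lx·mx = 0 + 0.7809 + 0.5576 + 0.6384 + 0.3304 + 0.1344 + 0.1065 + 0.036 = 2.5842
R0 > 1, so the population is growing.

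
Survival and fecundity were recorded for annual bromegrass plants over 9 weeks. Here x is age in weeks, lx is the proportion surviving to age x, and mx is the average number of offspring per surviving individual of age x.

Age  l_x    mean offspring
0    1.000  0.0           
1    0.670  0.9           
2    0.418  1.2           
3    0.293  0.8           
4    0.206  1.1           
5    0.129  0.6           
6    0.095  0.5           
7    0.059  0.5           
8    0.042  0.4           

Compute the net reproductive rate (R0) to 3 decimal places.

1.737

lx·mx by age: 0, 0.603, 0.5016, 0.2344, 0.2266, 0.0774, 0.0475, 0.0295, 0.0168
R0 = Σ lx·mx = 1.7368 → 1.737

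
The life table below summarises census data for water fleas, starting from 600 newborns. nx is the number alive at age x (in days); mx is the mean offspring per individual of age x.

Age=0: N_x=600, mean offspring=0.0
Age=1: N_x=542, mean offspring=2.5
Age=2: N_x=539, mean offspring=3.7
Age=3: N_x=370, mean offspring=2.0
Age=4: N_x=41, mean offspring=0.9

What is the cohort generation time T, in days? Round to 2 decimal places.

lx = nx/n0 = nx/600: 1, 0.90333…, 0.89833…, 0.61667…, 0.06833…
lx·mx: 0, 2.258333…, 3.323833…, 1.233333…, 0.0615… → R0 = 6.877…
x·lx·mx: 0, 2.258333…, 6.647667…, 3.7…, 0.246… → Σ = 12.852…
T = 12.852… / 6.877… = 1.868838… → 1.87

1.87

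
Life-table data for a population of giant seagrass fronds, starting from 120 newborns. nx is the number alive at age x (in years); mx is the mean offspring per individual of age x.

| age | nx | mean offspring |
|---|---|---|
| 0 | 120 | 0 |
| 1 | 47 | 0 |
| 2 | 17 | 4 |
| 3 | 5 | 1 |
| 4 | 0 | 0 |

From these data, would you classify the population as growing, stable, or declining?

lx = nx/n0 = nx/120: 1, 0.39167…, 0.14167…, 0.04167…, 0
R0 = Σ lx·mx = 0 + 0 + 0.566667… + 0.041667… + 0 = 0.608333…
R0 < 1, so the population is declining.

declining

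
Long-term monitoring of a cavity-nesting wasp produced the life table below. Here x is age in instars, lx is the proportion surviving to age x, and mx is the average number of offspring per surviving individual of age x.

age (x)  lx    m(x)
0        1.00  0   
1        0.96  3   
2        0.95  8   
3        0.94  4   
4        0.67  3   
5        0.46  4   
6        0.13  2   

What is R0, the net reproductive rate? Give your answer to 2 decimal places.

18.35

lx·mx by age: 0, 2.88, 7.6, 3.76, 2.01, 1.84, 0.26
R0 = Σ lx·mx = 18.35 → 18.35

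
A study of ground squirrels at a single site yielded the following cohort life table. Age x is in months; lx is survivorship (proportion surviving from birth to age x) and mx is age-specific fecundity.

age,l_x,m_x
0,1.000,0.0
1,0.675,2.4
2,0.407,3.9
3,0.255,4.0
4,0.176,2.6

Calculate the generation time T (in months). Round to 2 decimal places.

lx·mx: 0, 1.62, 1.5873, 1.02, 0.4576 → R0 = 4.6849
x·lx·mx: 0, 1.62, 3.1746, 3.06, 1.8304 → Σ = 9.685
T = 9.685 / 4.6849 = 2.06728… → 2.07

2.07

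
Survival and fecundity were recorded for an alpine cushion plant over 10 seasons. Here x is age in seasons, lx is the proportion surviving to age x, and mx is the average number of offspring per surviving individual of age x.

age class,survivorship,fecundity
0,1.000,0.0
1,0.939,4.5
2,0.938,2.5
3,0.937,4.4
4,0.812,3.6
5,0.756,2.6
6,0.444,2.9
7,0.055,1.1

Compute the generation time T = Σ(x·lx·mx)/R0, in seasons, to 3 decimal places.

3.010

lx·mx: 0, 4.2255, 2.345, 4.1228, 2.9232, 1.9656, 1.2876, 0.0605 → R0 = 16.9302
x·lx·mx: 0, 4.2255, 4.69, 12.3684, 11.6928, 9.828, 7.7256, 0.4235 → Σ = 50.9538
T = 50.9538 / 16.9302 = 3.00964… → 3.010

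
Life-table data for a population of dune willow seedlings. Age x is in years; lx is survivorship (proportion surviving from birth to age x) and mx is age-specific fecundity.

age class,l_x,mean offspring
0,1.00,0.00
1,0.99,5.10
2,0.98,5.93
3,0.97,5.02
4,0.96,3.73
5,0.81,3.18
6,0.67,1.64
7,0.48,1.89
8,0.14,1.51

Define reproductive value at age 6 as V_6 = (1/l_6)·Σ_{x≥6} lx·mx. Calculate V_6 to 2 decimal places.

lx·mx for x ≥ 6: 1.0988, 0.9072, 0.2114 → sum = 2.2174
V_6 = 2.2174 / l_6 = 2.2174 / 0.67 = 3.309552… → 3.31

3.31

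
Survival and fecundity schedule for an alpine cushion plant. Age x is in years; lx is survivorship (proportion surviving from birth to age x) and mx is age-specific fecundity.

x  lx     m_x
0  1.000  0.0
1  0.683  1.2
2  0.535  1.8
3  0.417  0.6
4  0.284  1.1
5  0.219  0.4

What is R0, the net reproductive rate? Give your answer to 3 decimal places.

lx·mx by age: 0, 0.8196, 0.963, 0.2502, 0.3124, 0.0876
R0 = Σ lx·mx = 2.4328 → 2.433

2.433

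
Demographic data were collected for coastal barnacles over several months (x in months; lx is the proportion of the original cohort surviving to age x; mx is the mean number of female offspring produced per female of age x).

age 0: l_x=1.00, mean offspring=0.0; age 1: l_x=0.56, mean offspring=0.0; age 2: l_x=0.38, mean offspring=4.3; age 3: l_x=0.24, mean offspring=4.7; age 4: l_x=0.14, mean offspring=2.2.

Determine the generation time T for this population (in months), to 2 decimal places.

2.57

lx·mx: 0, 0, 1.634, 1.128, 0.308 → R0 = 3.07
x·lx·mx: 0, 0, 3.268, 3.384, 1.232 → Σ = 7.884
T = 7.884 / 3.07 = 2.568078… → 2.57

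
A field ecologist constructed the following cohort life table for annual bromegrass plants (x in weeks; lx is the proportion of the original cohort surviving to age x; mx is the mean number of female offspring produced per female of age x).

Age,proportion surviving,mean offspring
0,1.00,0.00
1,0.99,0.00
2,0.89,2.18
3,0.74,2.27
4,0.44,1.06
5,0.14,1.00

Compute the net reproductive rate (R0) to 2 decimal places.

lx·mx by age: 0, 0, 1.9402, 1.6798, 0.4664, 0.14
R0 = Σ lx·mx = 4.2264 → 4.23

4.23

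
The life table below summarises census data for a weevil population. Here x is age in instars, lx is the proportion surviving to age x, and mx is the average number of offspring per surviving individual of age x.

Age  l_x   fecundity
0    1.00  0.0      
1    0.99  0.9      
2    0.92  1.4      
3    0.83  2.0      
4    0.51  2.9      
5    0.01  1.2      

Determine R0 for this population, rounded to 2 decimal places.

5.33

lx·mx by age: 0, 0.891, 1.288, 1.66, 1.479, 0.012
R0 = Σ lx·mx = 5.33 → 5.33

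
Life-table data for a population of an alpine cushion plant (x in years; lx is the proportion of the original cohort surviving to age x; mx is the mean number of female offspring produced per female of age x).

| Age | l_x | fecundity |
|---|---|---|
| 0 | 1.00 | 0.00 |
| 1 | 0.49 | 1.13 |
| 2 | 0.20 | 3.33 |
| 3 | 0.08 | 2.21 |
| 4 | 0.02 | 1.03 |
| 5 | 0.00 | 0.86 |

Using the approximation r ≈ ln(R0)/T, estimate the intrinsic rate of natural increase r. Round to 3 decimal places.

R0 = Σ lx·mx = 0 + 0.5537 + 0.666 + 0.1768 + 0.0206 + 0 = 1.4171
Σ x·lx·mx = 2.4985; T = 2.4985/1.4171 = 1.76311…
r ≈ ln(R0)/T = ln(1.4171)/1.76311… = 0.19773… → 0.198

0.198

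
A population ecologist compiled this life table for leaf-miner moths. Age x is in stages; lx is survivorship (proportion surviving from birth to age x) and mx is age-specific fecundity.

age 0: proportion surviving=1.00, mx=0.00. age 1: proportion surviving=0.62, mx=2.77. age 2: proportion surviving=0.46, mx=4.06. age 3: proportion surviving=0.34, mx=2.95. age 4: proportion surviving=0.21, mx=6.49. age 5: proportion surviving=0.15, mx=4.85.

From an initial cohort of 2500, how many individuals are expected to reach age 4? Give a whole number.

Expected survivors = N0 · l_4 = 2500 × 0.21 = 525 → 525

525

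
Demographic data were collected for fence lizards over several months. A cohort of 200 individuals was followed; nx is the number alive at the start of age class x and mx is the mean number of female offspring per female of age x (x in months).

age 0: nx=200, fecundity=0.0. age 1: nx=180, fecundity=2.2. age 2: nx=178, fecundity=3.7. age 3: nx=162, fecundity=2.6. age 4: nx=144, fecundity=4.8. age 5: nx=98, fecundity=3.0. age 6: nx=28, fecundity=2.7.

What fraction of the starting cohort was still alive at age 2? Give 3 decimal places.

0.890

l_2 = n_2/n_0 = 178/200 = 0.89 → 0.890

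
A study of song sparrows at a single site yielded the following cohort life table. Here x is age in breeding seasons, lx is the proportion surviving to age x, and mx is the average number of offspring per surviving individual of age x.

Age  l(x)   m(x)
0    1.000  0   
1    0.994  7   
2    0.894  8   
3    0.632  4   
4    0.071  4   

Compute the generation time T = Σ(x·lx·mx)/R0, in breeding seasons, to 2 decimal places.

1.77

lx·mx: 0, 6.958, 7.152, 2.528, 0.284 → R0 = 16.922
x·lx·mx: 0, 6.958, 14.304, 7.584, 1.136 → Σ = 29.982
T = 29.982 / 16.922 = 1.771776… → 1.77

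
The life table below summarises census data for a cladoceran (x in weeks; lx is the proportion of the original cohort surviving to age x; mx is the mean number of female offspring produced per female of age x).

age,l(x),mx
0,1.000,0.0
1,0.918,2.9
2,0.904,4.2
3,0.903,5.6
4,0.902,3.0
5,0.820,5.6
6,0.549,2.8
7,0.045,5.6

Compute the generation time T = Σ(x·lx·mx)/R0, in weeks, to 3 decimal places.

3.407

lx·mx: 0, 2.6622, 3.7968, 5.0568, 2.706, 4.592, 1.5372, 0.252 → R0 = 20.603
x·lx·mx: 0, 2.6622, 7.5936, 15.1704, 10.824, 22.96, 9.2232, 1.764 → Σ = 70.1974
T = 70.1974 / 20.603 = 3.407145… → 3.407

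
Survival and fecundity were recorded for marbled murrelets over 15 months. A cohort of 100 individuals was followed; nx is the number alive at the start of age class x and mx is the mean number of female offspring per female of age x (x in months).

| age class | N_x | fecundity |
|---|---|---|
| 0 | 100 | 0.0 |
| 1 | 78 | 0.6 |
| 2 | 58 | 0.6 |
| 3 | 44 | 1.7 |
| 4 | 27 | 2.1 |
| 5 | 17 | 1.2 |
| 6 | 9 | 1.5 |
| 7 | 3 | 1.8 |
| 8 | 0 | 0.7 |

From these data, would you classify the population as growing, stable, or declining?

lx = nx/n0 = nx/100: 1, 0.78, 0.58, 0.44, 0.27, 0.17, 0.09, 0.03, 0
R0 = Σ lx·mx = 0 + 0.468 + 0.348 + 0.748 + 0.567 + 0.204 + 0.135 + 0.054 + 0 = 2.524
R0 > 1, so the population is growing.

growing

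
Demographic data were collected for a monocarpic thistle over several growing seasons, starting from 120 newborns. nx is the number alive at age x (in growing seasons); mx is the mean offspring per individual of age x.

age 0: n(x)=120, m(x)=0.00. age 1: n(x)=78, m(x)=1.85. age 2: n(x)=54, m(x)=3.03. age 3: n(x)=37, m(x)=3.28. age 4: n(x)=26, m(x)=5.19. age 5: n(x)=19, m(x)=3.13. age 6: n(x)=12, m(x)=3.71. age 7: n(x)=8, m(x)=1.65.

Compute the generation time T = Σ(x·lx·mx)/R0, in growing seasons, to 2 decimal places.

2.98

lx = nx/n0 = nx/120: 1, 0.65, 0.45, 0.30833…, 0.21667…, 0.15833…, 0.1, 0.06667…
lx·mx: 0, 1.2025, 1.3635, 1.011333…, 1.1245…, 0.495583…, 0.371, 0.11… → R0 = 5.678417…
x·lx·mx: 0, 1.2025, 2.727, 3.034…, 4.498…, 2.477917…, 2.226, 0.77… → Σ = 16.935417…
T = 16.935417… / 5.678417… = 2.982419… → 2.98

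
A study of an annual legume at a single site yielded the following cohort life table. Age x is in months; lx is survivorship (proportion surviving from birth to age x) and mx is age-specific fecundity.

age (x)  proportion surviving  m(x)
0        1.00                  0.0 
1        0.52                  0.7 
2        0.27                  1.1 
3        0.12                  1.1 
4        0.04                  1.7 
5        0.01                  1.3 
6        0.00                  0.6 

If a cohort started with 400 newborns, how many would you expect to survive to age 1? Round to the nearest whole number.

208

Expected survivors = N0 · l_1 = 400 × 0.52 = 208 → 208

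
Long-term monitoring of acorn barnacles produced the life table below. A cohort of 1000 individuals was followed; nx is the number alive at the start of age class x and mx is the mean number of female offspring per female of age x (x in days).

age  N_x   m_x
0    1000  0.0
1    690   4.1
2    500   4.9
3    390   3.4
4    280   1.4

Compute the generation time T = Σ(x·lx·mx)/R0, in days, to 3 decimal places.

1.897

lx = nx/n0 = nx/1000: 1, 0.69, 0.5, 0.39, 0.28
lx·mx: 0, 2.829, 2.45, 1.326, 0.392 → R0 = 6.997
x·lx·mx: 0, 2.829, 4.9, 3.978, 1.568 → Σ = 13.275
T = 13.275 / 6.997 = 1.897242… → 1.897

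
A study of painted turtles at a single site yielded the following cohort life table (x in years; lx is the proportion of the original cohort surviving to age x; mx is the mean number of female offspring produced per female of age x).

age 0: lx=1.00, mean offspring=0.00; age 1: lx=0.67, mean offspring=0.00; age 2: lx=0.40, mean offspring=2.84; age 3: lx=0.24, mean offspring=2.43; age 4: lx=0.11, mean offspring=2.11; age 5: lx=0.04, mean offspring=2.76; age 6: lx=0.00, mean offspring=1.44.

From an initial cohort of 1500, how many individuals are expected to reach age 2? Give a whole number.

600

Expected survivors = N0 · l_2 = 1500 × 0.40 = 600 → 600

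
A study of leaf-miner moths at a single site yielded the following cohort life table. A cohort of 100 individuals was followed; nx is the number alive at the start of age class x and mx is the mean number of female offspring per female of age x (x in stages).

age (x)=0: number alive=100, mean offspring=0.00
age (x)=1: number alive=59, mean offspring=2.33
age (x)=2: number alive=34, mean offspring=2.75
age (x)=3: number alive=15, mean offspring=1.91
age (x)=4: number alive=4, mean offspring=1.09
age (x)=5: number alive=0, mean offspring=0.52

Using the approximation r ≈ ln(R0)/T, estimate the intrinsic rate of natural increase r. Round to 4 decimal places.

0.5989

lx = nx/n0 = nx/100: 1, 0.59, 0.34, 0.15, 0.04, 0
R0 = Σ lx·mx = 0 + 1.3747 + 0.935 + 0.2865 + 0.0436 + 0 = 2.6398
Σ x·lx·mx = 4.2786; T = 4.2786/2.6398 = 1.6208…
r ≈ ln(R0)/T = ln(2.6398)/1.6208… = 0.598902… → 0.5989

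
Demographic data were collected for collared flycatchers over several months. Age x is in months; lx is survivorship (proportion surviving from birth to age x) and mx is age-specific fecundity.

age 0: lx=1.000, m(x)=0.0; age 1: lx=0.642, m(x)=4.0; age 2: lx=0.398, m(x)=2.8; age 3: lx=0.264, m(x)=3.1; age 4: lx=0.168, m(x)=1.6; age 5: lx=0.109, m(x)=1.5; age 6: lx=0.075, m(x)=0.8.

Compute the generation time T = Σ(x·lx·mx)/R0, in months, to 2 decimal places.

lx·mx: 0, 2.568, 1.1144, 0.8184, 0.2688, 0.1635, 0.06 → R0 = 4.9931
x·lx·mx: 0, 2.568, 2.2288, 2.4552, 1.0752, 0.8175, 0.36 → Σ = 9.5047
T = 9.5047 / 4.9931 = 1.903567… → 1.90

1.90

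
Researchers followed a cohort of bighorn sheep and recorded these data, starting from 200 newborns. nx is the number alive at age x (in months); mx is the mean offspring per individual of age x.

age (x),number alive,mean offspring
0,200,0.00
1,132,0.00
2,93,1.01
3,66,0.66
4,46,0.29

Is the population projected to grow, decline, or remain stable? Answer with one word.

declining

lx = nx/n0 = nx/200: 1, 0.66, 0.465, 0.33, 0.23
R0 = Σ lx·mx = 0 + 0 + 0.46965 + 0.2178 + 0.0667 = 0.75415
R0 < 1, so the population is declining.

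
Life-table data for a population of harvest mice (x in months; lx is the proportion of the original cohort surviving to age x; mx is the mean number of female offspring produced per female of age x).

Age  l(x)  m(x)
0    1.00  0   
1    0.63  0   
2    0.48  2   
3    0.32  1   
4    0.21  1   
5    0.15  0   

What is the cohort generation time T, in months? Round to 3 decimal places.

2.497

lx·mx: 0, 0, 0.96, 0.32, 0.21, 0 → R0 = 1.49
x·lx·mx: 0, 0, 1.92, 0.96, 0.84, 0 → Σ = 3.72
T = 3.72 / 1.49 = 2.496644… → 2.497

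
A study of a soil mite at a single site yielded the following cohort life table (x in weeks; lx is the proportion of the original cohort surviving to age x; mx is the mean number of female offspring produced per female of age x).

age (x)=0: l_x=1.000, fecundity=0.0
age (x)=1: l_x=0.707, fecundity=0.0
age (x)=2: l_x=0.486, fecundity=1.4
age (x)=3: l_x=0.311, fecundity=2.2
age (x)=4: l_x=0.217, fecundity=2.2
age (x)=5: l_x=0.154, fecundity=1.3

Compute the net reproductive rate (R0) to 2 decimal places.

lx·mx by age: 0, 0, 0.6804, 0.6842, 0.4774, 0.2002
R0 = Σ lx·mx = 2.0422 → 2.04

2.04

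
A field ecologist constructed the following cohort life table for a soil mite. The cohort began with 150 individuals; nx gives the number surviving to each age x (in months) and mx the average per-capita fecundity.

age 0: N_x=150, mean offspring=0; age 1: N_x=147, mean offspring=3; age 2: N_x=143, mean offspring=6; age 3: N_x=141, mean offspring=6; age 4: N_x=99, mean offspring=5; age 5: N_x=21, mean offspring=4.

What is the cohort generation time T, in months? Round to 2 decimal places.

2.60

lx = nx/n0 = nx/150: 1, 0.98, 0.95333…, 0.94, 0.66, 0.14
lx·mx: 0, 2.94, 5.72…, 5.64, 3.3, 0.56 → R0 = 18.16…
x·lx·mx: 0, 2.94, 11.44…, 16.92, 13.2, 2.8 → Σ = 47.3…
T = 47.3… / 18.16… = 2.604626… → 2.60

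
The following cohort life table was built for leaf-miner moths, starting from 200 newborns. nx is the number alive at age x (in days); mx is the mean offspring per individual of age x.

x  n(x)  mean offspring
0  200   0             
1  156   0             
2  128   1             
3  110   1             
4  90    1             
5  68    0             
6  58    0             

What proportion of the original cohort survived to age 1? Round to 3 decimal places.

0.780

l_1 = n_1/n_0 = 156/200 = 0.78 → 0.780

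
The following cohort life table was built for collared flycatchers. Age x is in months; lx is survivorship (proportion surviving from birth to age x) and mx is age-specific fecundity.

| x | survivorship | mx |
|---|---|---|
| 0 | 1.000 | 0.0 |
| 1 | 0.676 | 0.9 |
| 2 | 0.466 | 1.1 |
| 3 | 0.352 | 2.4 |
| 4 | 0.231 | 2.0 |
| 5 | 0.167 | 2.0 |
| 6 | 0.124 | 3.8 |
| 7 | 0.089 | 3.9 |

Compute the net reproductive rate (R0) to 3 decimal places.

lx·mx by age: 0, 0.6084, 0.5126, 0.8448, 0.462, 0.334, 0.4712, 0.3471
R0 = Σ lx·mx = 3.5801 → 3.580

3.580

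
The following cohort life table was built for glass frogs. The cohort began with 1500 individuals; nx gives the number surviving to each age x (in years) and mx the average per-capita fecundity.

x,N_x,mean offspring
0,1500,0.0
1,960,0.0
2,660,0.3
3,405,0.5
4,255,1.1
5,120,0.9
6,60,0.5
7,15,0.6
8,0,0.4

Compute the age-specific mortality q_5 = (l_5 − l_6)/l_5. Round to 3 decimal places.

0.500

lx = nx/n0 = nx/1500: 1, 0.64, 0.44, 0.27, 0.17, 0.08, 0.04, 0.01, 0
q_5 = (l_5 − l_6) / l_5 = (0.08 − 0.04) / 0.08
     = 0.04 / 0.08 = 0.5 → 0.500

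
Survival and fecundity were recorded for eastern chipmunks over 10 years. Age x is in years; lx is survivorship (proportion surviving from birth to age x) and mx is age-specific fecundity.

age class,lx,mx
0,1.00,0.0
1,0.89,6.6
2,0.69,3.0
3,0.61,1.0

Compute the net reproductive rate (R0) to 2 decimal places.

lx·mx by age: 0, 5.874, 2.07, 0.61
R0 = Σ lx·mx = 8.554 → 8.55

8.55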